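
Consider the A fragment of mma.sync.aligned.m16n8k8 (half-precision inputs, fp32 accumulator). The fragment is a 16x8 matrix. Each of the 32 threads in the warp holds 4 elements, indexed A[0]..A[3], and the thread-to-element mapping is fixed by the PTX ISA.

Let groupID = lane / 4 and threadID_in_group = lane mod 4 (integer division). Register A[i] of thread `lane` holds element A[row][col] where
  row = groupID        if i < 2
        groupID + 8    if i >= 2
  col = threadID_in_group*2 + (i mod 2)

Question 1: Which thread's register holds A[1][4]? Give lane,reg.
r=1⇒gr=1,Rb=0  c=4⇒th=2,odd=0
L=1*4+2=6  i=0*2+0=0

6,0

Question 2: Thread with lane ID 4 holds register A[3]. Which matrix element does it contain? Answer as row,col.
lane 4->4/4=1, 4 mod 4=0
i=3  r:1+8->9  c:2·0+1->1

9,1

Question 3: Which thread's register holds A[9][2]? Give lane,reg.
5,2

r=9⇒gr=1,Rb=1  c=2⇒th=1,odd=0
L=1*4+1=5  i=1*2+0=2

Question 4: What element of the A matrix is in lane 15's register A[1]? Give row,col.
lane 15->15/4=3, 15 mod 4=3
i=1  r:3+0->3  c:2·3+1->7

3,7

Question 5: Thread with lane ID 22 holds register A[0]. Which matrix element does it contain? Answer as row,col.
22: G=5,T=2
[0] (5+0,2*2+0) = (5,4)

5,4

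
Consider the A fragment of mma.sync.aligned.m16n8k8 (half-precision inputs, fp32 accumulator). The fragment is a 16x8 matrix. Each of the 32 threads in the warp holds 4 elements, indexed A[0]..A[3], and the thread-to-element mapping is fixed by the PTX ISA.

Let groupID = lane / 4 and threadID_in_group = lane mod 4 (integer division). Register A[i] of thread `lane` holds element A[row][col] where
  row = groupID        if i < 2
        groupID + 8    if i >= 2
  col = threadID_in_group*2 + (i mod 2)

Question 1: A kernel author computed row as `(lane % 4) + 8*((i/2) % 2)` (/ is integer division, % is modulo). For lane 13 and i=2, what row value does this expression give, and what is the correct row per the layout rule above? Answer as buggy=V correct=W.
`(lane % 4) + 8*((i/2) % 2)`[13,2]=>9
L=13=>grp=13>>2=3, tig=13&3=1
[2]=>row 3+8=11  col 1·2+0=2
row: 9 vs 11

buggy=9 correct=11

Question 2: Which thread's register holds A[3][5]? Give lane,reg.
r:3=>grp=3,rB=0  c:5=>tig=2,lo=1
L=3*4+2=14  i=0*2+1=1

14,1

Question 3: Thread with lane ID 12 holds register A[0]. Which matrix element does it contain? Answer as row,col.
L=12=>grp=12>>2=3, tig=12&3=0
[0]=>row 3+0=3  col 0·2+0=0

3,0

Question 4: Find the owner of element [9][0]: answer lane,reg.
4,2

r=9→G=1,rhi=1  c=0→T=0,p=0
L=1*4+0=4  i=1*2+0=2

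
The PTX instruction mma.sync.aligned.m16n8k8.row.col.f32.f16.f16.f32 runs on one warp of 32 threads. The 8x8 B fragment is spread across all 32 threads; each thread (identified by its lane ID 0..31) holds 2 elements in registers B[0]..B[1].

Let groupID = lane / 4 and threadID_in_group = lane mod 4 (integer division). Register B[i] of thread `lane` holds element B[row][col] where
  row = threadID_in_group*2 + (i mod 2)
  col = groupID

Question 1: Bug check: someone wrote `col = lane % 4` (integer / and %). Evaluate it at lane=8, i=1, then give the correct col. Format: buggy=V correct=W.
`lane % 4`[8,1]⇒0
lane 8: gr=2 (8/4), th=0 (8%4)
i=1: r=0*2+1=1, c=gr=2
col: 0 vs 2

buggy=0 correct=2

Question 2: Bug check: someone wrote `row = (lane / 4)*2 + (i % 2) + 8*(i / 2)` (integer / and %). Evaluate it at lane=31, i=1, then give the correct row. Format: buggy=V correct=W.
buggy=15 correct=7

`(lane / 4)*2 + (i % 2) + 8*(i / 2)`[31,1]->15
L=31->g=31>>2=7, t=31&3=3
[1]->row 3·2+1=7  col g=7
row: 15 vs 7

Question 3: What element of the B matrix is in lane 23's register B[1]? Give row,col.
7,5

lane 23->23/4=5, 23 mod 4=3
i=1  r:2·3+1->7  c:5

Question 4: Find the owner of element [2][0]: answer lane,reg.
c=0→G=0  r=2→T=1,p=0
L=0*4+1=1  i=0=0

1,0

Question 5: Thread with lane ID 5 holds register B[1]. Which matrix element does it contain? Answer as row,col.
L=5=>grp=5>>2=1, tig=5&3=1
[1]=>row 1·2+1=3  col grp=1

3,1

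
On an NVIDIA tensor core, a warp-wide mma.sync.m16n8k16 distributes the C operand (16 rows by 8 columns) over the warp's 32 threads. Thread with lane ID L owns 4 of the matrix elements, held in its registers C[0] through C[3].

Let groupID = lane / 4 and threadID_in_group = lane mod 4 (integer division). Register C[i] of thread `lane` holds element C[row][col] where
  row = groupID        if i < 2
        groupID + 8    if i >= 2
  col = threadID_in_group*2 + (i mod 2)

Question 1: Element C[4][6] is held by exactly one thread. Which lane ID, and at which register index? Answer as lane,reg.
19,0

r=4->g=4,rb=0  c=6->t=3,b0=0
L=4*4+3=19  i=0*2+0=0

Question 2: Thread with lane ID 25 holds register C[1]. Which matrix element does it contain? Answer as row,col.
6,3

lane 25: gr=6 (25/4), th=1 (25%4)
i=1: r=6+0=6, c=1*2+1=3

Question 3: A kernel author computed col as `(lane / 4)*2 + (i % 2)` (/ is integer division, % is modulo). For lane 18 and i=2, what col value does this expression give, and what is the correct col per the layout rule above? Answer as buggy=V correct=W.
`(lane / 4)*2 + (i % 2)`[18,2]->8
18: gid=4,tid=2
[2] (4+8,2*2+0) = (12,4)
col: 8 vs 4

buggy=8 correct=4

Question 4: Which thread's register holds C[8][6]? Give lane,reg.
r:8=>grp=0,rB=1  c:6=>tig=3,lo=0
L=0*4+3=3  i=1*2+0=2

3,2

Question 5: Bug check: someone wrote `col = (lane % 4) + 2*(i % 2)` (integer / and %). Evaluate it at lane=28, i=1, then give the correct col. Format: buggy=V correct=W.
`(lane % 4) + 2*(i % 2)`[28,1]→2
L=28→G=28>>2=7, T=28&3=0
[1]→row 7+0=7  col 0·2+1=1
col: 2 vs 1

buggy=2 correct=1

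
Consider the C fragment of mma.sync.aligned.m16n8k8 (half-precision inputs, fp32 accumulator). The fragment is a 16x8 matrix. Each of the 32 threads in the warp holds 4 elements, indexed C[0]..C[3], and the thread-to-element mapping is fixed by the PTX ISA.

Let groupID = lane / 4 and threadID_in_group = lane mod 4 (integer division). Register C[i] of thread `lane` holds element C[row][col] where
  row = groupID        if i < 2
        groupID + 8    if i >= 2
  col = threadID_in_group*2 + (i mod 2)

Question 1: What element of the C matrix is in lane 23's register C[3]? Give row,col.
23: g=5,t=3
[3] (5+8,3*2+1) = (13,7)

13,7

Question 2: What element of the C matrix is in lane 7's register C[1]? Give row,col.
7: gid=1,tid=3
[1] (1+0,3*2+1) = (1,7)

1,7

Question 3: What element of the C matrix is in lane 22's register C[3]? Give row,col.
lane 22: gr=5 (22/4), th=2 (22%4)
i=3: r=5+8=13, c=2*2+1=5

13,5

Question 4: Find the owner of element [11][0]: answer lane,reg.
12,2

r=11→G=3,rhi=1  c=0→T=0,p=0
L=3*4+0=12  i=1*2+0=2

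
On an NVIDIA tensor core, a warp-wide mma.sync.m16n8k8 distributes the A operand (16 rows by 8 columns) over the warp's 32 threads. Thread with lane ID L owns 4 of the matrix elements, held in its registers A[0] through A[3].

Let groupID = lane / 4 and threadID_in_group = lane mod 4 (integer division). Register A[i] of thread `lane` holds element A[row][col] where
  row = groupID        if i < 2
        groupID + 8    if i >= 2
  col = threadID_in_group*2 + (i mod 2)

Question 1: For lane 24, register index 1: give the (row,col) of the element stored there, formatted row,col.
lane 24→24/4=6, 24 mod 4=0
i=1  r:6+0→6  c:2·0+1→1

6,1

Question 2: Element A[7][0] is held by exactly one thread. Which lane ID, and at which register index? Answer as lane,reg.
r:7=>grp=7,rB=0  c:0=>tig=0,lo=0
L=7*4+0=28  i=0*2+0=0

28,0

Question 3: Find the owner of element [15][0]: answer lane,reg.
28,2

r:15=>grp=7,rB=1  c:0=>tig=0,lo=0
L=7*4+0=28  i=1*2+0=2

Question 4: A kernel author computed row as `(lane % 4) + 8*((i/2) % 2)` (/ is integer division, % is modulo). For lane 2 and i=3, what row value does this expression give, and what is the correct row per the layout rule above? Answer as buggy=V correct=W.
buggy=10 correct=8

`(lane % 4) + 8*((i/2) % 2)`[2,3]=>10
lane 2=>2/4=0, 2 mod 4=2
i=3  r:0+8=>8  c:2·2+1=>5
row: 10 vs 8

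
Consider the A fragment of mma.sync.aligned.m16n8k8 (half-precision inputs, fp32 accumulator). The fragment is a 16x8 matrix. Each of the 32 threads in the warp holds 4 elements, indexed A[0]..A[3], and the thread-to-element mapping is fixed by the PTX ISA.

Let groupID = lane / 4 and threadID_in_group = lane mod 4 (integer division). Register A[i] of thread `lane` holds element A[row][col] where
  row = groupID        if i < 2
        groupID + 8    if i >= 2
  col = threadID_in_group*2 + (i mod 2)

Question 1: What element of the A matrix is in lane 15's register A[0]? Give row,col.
3,6

15: gid=3,tid=3
[0] (3+0,3*2+0) = (3,6)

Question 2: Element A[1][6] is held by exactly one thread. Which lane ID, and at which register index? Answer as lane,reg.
7,0

r:1=>grp=1,rB=0  c:6=>tig=3,lo=0
L=1*4+3=7  i=0*2+0=0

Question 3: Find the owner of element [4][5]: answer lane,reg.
r=4⇒gr=4,Rb=0  c=5⇒th=2,odd=1
L=4*4+2=18  i=0*2+1=1

18,1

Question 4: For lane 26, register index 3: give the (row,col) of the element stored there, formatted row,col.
lane 26: gid=6 (26/4), tid=2 (26%4)
i=3: r=6+8=14, c=2*2+1=5

14,5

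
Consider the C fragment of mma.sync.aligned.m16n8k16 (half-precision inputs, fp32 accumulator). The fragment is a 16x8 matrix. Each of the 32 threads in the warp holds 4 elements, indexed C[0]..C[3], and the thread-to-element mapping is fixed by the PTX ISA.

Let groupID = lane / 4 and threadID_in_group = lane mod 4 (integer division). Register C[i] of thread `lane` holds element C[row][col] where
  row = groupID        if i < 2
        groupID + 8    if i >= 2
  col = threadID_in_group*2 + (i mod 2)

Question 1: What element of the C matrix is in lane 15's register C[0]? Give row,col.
3,6

lane 15=>15/4=3, 15 mod 4=3
i=0  r:3+0=>3  c:2·3+0=>6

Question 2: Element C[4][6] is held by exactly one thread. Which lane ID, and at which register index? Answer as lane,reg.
19,0

r=4->g=4,rb=0  c=6->t=3,b0=0
L=4*4+3=19  i=0*2+0=0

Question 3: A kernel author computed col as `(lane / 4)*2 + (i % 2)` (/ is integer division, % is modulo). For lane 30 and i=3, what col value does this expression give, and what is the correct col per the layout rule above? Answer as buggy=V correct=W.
buggy=15 correct=5

`(lane / 4)*2 + (i % 2)`[30,3]->15
lane 30->30/4=7, 30 mod 4=2
i=3  r:7+8->15  c:2·2+1->5
col: 15 vs 5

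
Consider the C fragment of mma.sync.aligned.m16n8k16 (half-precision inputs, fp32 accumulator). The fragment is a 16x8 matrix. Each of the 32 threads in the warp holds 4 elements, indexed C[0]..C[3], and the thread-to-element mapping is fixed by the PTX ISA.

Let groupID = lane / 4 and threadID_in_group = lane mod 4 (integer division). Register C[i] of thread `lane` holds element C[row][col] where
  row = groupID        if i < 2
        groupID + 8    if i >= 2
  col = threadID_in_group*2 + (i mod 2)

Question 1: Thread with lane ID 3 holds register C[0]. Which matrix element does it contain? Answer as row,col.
0,6

lane 3: grp=0 (3/4), tig=3 (3%4)
i=0: r=0+0=0, c=3*2+0=6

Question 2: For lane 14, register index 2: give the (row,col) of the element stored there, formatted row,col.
L=14=>grp=14>>2=3, tig=14&3=2
[2]=>row 3+8=11  col 2·2+0=4

11,4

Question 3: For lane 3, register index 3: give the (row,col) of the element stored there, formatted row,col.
3: g=0,t=3
[3] (0+8,3*2+1) = (8,7)

8,7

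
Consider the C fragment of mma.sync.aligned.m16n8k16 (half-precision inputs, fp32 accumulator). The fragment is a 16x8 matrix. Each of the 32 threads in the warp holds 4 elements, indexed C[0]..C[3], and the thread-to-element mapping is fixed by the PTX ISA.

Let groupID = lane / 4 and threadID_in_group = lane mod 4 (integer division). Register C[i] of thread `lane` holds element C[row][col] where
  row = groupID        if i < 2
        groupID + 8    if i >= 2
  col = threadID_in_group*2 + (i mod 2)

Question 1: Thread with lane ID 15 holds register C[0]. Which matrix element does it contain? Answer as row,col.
lane 15: gid=3 (15/4), tid=3 (15%4)
i=0: r=3+0=3, c=3*2+0=6

3,6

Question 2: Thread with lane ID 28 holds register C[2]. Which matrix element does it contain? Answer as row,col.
L=28->gid=28>>2=7, tid=28&3=0
[2]->row 7+8=15  col 0·2+0=0

15,0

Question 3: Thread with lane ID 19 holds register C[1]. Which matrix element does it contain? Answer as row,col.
lane 19->19/4=4, 19 mod 4=3
i=1  r:4+0->4  c:2·3+1->7

4,7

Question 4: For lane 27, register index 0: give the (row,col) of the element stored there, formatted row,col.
L=27→G=27>>2=6, T=27&3=3
[0]→row 6+0=6  col 3·2+0=6

6,6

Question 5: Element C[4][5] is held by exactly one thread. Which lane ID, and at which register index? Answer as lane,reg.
r=4⇒gr=4,Rb=0  c=5⇒th=2,odd=1
L=4*4+2=18  i=0*2+1=1

18,1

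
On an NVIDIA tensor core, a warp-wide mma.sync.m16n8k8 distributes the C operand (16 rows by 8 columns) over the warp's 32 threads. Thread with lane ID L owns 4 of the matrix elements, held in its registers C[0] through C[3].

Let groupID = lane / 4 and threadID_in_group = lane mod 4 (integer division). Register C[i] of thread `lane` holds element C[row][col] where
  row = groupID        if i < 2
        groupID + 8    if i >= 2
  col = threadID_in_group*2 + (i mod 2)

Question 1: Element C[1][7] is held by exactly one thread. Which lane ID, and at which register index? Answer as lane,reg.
r=1⇒gr=1,Rb=0  c=7⇒th=3,odd=1
L=1*4+3=7  i=0*2+1=1

7,1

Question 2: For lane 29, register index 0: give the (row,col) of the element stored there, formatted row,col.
lane 29=>29/4=7, 29 mod 4=1
i=0  r:7+0=>7  c:2·1+0=>2

7,2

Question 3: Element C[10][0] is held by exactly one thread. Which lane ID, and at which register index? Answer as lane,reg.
8,2

r:10=>grp=2,rB=1  c:0=>tig=0,lo=0
L=2*4+0=8  i=1*2+0=2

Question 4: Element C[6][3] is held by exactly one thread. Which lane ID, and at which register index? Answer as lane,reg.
r=6⇒gr=6,Rb=0  c=3⇒th=1,odd=1
L=6*4+1=25  i=0*2+1=1

25,1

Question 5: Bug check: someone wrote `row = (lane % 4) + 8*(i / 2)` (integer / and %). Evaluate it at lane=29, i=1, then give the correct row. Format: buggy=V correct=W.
`(lane % 4) + 8*(i / 2)`[29,1]→1
lane 29→29/4=7, 29 mod 4=1
i=1  r:7+0→7  c:2·1+1→3
row: 1 vs 7

buggy=1 correct=7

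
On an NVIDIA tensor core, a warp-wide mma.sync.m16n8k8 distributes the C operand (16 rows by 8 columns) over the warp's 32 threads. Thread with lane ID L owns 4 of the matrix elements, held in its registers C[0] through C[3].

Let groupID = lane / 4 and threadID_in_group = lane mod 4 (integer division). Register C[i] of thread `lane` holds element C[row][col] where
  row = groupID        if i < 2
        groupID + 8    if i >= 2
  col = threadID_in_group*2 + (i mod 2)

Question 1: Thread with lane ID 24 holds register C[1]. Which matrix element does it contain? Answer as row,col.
6,1

L=24=>grp=24>>2=6, tig=24&3=0
[1]=>row 6+0=6  col 0·2+1=1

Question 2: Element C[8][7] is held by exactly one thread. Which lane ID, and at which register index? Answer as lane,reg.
r=8⇒gr=0,Rb=1  c=7⇒th=3,odd=1
L=0*4+3=3  i=1*2+1=3

3,3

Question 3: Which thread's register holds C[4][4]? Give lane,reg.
18,0

r=4->g=4,rb=0  c=4->t=2,b0=0
L=4*4+2=18  i=0*2+0=0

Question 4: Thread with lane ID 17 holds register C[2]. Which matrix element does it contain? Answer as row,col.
L=17->gid=17>>2=4, tid=17&3=1
[2]->row 4+8=12  col 1·2+0=2

12,2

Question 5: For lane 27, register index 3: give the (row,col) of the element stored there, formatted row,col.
14,7

L=27→G=27>>2=6, T=27&3=3
[3]→row 6+8=14  col 3·2+1=7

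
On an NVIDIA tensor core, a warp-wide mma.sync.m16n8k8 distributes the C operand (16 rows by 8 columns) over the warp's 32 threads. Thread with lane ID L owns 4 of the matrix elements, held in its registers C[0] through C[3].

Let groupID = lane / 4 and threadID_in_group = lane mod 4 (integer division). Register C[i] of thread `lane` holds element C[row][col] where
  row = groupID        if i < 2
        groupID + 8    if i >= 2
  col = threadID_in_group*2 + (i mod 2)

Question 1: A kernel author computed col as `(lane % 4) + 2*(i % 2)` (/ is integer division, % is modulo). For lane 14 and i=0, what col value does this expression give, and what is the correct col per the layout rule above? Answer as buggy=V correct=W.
buggy=2 correct=4

`(lane % 4) + 2*(i % 2)`[14,0]->2
lane 14->14/4=3, 14 mod 4=2
i=0  r:3+0->3  c:2·2+0->4
col: 2 vs 4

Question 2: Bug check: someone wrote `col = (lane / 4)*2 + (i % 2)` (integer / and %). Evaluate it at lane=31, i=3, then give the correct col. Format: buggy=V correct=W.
buggy=15 correct=7

`(lane / 4)*2 + (i % 2)`[31,3]=>15
lane 31=>31/4=7, 31 mod 4=3
i=3  r:7+8=>15  c:2·3+1=>7
col: 15 vs 7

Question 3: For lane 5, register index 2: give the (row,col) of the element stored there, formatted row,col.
lane 5: g=1 (5/4), t=1 (5%4)
i=2: r=1+8=9, c=1*2+0=2

9,2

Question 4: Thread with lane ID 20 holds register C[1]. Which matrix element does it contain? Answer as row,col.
5,1

lane 20: grp=5 (20/4), tig=0 (20%4)
i=1: r=5+0=5, c=0*2+1=1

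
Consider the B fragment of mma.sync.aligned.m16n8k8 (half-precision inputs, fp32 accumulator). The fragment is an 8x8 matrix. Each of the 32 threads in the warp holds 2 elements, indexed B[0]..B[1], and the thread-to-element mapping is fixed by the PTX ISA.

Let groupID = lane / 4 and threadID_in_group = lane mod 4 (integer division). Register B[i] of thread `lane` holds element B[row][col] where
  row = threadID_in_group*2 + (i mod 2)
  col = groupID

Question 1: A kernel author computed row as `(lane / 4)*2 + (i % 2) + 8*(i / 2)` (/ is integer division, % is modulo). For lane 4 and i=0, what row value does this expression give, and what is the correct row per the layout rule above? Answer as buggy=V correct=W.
buggy=2 correct=0

`(lane / 4)*2 + (i % 2) + 8*(i / 2)`[4,0]->2
4: gid=1,tid=0
[0] (0*2+0,1) = (0,1)
row: 2 vs 0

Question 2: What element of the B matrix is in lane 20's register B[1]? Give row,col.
20: gr=5,th=0
[1] (0*2+1,5) = (1,5)

1,5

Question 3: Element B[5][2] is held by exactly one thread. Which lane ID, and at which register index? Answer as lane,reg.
10,1

c=2⇒gr=2  r=5⇒th=2,odd=1
L=2*4+2=10  i=1=1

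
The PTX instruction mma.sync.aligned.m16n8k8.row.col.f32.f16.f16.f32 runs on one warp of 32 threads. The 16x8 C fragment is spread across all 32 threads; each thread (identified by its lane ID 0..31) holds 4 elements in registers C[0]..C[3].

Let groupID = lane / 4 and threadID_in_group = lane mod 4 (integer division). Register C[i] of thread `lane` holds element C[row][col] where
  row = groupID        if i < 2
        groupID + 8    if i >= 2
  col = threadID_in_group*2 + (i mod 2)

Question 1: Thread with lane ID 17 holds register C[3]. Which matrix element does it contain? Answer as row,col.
12,3

lane 17⇒17/4=4, 17 mod 4=1
i=3  r:4+8⇒12  c:2·1+1⇒3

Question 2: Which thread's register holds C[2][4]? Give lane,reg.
10,0

r: 2->gid=2,r8=0  c: 4->tid=2,i&1=0
L=2*4+2=10  i=0*2+0=0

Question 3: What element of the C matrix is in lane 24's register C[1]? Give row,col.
lane 24: grp=6 (24/4), tig=0 (24%4)
i=1: r=6+0=6, c=0*2+1=1

6,1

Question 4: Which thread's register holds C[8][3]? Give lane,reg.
1,3

r:8=>grp=0,rB=1  c:3=>tig=1,lo=1
L=0*4+1=1  i=1*2+1=3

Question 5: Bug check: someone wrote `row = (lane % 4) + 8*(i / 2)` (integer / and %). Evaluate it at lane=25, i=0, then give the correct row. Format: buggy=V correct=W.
buggy=1 correct=6

`(lane % 4) + 8*(i / 2)`[25,0]⇒1
25: gr=6,th=1
[0] (6+0,1*2+0) = (6,2)
row: 1 vs 6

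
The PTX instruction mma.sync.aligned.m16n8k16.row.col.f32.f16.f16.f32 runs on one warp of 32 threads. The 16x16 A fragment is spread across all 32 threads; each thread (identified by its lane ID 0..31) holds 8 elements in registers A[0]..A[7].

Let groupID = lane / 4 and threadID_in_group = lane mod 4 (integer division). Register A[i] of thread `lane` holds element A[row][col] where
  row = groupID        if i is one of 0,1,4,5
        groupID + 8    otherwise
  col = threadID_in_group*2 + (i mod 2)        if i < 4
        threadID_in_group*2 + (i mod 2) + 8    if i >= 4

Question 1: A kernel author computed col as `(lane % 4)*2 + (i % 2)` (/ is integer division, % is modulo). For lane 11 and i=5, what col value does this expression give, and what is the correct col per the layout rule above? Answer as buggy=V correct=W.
`(lane % 4)*2 + (i % 2)`[11,5]=>7
lane 11=>11/4=2, 11 mod 4=3
i=5  r:2+0=>2  c:2·3+1+8=>15
col: 7 vs 15

buggy=7 correct=15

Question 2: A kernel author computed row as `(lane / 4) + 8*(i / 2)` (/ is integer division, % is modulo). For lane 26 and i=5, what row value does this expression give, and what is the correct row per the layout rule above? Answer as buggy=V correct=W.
buggy=22 correct=6

`(lane / 4) + 8*(i / 2)`[26,5]⇒22
lane 26: gr=6 (26/4), th=2 (26%4)
i=5: r=6+0=6, c=2*2+1+8=13
row: 22 vs 6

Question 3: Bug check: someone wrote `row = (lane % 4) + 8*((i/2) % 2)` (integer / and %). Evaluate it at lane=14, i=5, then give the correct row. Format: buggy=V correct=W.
buggy=2 correct=3

`(lane % 4) + 8*((i/2) % 2)`[14,5]->2
lane 14->14/4=3, 14 mod 4=2
i=5  r:3+0->3  c:2·2+1+8->13
row: 2 vs 3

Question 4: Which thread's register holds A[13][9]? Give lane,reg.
r=13⇒gr=5,Rb=1  c=9⇒Cb=1,th=0,odd=1
L=5*4+0=20  i=1*4+1*2+1=7

20,7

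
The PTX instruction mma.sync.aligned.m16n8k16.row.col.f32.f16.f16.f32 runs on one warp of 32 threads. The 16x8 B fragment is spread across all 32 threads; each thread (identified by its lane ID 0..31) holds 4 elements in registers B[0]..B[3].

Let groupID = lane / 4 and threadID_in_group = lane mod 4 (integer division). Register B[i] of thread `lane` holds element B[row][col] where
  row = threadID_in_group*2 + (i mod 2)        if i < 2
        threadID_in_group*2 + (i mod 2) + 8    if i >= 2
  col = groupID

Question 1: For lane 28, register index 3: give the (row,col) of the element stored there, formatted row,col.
9,7

L=28⇒gr=28>>2=7, th=28&3=0
[3]⇒row 0·2+1+8=9  col gr=7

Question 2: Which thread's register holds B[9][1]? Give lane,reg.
c=1→G=1  r=9→rhi=1,T=0,p=1
L=1*4+0=4  i=1*2+1=3

4,3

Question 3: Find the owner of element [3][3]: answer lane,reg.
c=3->g=3  r=3->rb=0,t=1,b0=1
L=3*4+1=13  i=0*2+1=1

13,1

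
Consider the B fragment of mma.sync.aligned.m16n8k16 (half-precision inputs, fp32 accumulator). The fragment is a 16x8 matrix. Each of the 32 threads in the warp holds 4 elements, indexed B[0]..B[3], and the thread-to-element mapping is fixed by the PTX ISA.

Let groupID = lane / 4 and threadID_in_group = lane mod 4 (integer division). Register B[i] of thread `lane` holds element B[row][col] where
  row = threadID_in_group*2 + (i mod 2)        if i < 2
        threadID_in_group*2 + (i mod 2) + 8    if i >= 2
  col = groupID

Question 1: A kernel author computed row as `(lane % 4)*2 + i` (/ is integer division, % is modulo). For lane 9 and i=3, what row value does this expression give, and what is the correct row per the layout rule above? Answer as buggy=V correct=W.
`(lane % 4)*2 + i`[9,3]⇒5
lane 9⇒9/4=2, 9 mod 4=1
i=3  r:2·1+1+8⇒11  c:2
row: 5 vs 11

buggy=5 correct=11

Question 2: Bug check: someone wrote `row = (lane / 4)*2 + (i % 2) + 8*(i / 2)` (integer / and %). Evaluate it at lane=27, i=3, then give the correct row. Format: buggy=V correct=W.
`(lane / 4)*2 + (i % 2) + 8*(i / 2)`[27,3]->21
lane 27->27/4=6, 27 mod 4=3
i=3  r:2·3+1+8->15  c:6
row: 21 vs 15

buggy=21 correct=15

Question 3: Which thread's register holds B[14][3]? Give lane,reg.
15,2

c=3->g=3  r=14->rb=1,t=3,b0=0
L=3*4+3=15  i=1*2+0=2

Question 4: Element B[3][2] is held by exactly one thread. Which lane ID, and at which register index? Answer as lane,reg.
9,1

c=2⇒gr=2  r=3⇒Rb=0,th=1,odd=1
L=2*4+1=9  i=0*2+1=1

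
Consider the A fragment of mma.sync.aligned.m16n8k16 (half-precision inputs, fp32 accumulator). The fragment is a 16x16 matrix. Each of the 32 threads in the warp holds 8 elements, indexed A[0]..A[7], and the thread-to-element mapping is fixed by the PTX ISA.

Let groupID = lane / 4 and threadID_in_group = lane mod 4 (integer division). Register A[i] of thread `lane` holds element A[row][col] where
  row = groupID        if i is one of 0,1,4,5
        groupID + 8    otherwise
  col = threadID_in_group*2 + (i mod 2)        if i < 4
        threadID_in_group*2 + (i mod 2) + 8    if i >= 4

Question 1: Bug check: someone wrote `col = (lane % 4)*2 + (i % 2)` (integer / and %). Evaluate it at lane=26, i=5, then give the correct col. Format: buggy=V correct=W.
`(lane % 4)*2 + (i % 2)`[26,5]->5
lane 26: gid=6 (26/4), tid=2 (26%4)
i=5: r=6+0=6, c=2*2+1+8=13
col: 5 vs 13

buggy=5 correct=13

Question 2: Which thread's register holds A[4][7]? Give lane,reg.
r=4→G=4,rhi=0  c=7→chi=0,T=3,p=1
L=4*4+3=19  i=0*4+0*2+1=1

19,1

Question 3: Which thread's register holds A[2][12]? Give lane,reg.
10,4

r:2=>grp=2,rB=0  c:12=>cB=1,tig=2,lo=0
L=2*4+2=10  i=1*4+0*2+0=4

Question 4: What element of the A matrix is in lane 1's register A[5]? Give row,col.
0,11

L=1=>grp=1>>2=0, tig=1&3=1
[5]=>row 0+0=0  col 1·2+1+8=11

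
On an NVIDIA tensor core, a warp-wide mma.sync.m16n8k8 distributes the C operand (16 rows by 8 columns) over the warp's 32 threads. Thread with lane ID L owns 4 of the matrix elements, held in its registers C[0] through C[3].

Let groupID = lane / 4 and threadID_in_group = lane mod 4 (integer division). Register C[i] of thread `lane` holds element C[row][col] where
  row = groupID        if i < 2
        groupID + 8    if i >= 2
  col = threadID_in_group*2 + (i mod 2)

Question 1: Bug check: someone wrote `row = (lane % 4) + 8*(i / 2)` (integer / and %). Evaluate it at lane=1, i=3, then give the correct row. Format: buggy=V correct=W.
buggy=9 correct=8

`(lane % 4) + 8*(i / 2)`[1,3]->9
lane 1: g=0 (1/4), t=1 (1%4)
i=3: r=0+8=8, c=1*2+1=3
row: 9 vs 8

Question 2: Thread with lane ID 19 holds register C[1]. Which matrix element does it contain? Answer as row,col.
lane 19: gr=4 (19/4), th=3 (19%4)
i=1: r=4+0=4, c=3*2+1=7

4,7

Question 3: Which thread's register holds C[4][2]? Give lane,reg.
17,0

r=4→G=4,rhi=0  c=2→T=1,p=0
L=4*4+1=17  i=0*2+0=0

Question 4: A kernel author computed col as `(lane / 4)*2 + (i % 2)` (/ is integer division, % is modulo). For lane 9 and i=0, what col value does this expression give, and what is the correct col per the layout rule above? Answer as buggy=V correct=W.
buggy=4 correct=2

`(lane / 4)*2 + (i % 2)`[9,0]→4
lane 9→9/4=2, 9 mod 4=1
i=0  r:2+0→2  c:2·1+0→2
col: 4 vs 2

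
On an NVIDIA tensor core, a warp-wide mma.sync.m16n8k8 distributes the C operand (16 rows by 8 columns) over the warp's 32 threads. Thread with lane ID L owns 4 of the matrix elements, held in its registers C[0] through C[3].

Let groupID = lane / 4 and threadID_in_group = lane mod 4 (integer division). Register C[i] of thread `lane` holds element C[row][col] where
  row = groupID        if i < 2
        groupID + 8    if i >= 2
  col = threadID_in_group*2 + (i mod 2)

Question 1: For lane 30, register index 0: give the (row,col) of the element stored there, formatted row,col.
7,4

lane 30: grp=7 (30/4), tig=2 (30%4)
i=0: r=7+0=7, c=2*2+0=4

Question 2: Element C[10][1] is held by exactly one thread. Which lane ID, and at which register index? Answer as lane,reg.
8,3

r=10->g=2,rb=1  c=1->t=0,b0=1
L=2*4+0=8  i=1*2+1=3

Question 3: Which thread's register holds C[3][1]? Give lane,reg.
12,1

r: 3->gid=3,r8=0  c: 1->tid=0,i&1=1
L=3*4+0=12  i=0*2+1=1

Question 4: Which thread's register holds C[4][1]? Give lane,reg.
r=4→G=4,rhi=0  c=1→T=0,p=1
L=4*4+0=16  i=0*2+1=1

16,1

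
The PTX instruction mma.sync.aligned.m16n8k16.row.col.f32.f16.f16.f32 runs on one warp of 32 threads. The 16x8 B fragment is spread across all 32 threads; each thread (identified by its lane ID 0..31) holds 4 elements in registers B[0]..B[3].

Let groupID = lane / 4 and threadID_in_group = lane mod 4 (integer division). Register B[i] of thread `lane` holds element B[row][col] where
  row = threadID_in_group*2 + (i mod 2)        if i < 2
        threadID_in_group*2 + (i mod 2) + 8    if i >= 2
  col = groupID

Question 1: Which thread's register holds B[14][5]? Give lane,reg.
23,2

c:5=>grp=5  r:14=>rB=1,tig=3,lo=0
L=5*4+3=23  i=1*2+0=2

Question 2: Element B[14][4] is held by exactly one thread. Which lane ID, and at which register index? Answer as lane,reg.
19,2

c=4→G=4  r=14→rhi=1,T=3,p=0
L=4*4+3=19  i=1*2+0=2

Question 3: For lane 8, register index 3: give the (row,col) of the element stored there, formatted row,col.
lane 8->8/4=2, 8 mod 4=0
i=3  r:2·0+1+8->9  c:2

9,2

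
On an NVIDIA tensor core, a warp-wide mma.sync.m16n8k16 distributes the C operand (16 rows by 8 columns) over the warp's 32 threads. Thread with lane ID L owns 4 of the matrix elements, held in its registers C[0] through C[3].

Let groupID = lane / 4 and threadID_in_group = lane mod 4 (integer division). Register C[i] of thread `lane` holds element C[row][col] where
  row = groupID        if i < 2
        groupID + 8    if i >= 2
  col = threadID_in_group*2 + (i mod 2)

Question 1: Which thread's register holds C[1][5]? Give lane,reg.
r=1⇒gr=1,Rb=0  c=5⇒th=2,odd=1
L=1*4+2=6  i=0*2+1=1

6,1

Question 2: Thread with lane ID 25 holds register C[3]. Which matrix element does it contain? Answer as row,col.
25: G=6,T=1
[3] (6+8,1*2+1) = (14,3)

14,3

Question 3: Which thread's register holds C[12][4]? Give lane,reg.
r=12->g=4,rb=1  c=4->t=2,b0=0
L=4*4+2=18  i=1*2+0=2

18,2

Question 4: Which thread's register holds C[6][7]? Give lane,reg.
r=6→G=6,rhi=0  c=7→T=3,p=1
L=6*4+3=27  i=0*2+1=1

27,1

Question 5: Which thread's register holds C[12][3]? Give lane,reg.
r:12=>grp=4,rB=1  c:3=>tig=1,lo=1
L=4*4+1=17  i=1*2+1=3

17,3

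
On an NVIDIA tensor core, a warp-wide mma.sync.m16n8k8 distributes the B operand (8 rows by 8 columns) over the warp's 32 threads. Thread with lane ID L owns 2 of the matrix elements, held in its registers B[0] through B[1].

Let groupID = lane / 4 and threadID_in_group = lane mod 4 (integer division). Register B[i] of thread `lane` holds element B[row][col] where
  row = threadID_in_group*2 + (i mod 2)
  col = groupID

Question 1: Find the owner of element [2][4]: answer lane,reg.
c=4→G=4  r=2→T=1,p=0
L=4*4+1=17  i=0=0

17,0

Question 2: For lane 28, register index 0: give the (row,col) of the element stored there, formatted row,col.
0,7

lane 28->28/4=7, 28 mod 4=0
i=0  r:2·0+0->0  c:7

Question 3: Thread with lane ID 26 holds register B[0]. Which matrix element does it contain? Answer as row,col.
4,6

L=26->g=26>>2=6, t=26&3=2
[0]->row 2·2+0=4  col g=6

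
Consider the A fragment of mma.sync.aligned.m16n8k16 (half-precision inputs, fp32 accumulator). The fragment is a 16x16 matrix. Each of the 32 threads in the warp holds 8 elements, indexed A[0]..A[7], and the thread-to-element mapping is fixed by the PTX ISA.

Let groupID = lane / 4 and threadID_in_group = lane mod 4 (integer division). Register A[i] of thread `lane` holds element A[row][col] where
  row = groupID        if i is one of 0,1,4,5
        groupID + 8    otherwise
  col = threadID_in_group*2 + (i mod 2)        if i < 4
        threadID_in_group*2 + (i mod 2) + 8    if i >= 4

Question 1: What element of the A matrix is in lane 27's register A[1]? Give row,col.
6,7

L=27->gid=27>>2=6, tid=27&3=3
[1]->row 6+0=6  col 3·2+1+0=7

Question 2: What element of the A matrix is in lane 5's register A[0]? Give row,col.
1,2

lane 5: gid=1 (5/4), tid=1 (5%4)
i=0: r=1+0=1, c=1*2+0+0=2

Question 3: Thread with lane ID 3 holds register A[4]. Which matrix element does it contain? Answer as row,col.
0,14

lane 3->3/4=0, 3 mod 4=3
i=4  r:0+0->0  c:2·3+0+8->14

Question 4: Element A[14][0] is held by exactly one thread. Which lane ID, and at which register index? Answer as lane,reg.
r: 14->gid=6,r8=1  c: 0->c8=0,tid=0,i&1=0
L=6*4+0=24  i=0*4+1*2+0=2

24,2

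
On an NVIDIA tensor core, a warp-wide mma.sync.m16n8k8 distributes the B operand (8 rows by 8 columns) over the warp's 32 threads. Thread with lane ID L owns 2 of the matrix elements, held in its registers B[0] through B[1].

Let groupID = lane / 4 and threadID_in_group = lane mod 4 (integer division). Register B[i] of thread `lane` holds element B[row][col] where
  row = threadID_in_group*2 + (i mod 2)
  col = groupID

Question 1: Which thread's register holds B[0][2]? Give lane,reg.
8,0

c=2->g=2  r=0->t=0,b0=0
L=2*4+0=8  i=0=0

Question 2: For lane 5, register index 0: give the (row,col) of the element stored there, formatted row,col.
2,1

lane 5: gr=1 (5/4), th=1 (5%4)
i=0: r=1*2+0=2, c=gr=1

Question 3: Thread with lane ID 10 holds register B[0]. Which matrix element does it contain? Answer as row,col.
4,2

lane 10->10/4=2, 10 mod 4=2
i=0  r:2·2+0->4  c:2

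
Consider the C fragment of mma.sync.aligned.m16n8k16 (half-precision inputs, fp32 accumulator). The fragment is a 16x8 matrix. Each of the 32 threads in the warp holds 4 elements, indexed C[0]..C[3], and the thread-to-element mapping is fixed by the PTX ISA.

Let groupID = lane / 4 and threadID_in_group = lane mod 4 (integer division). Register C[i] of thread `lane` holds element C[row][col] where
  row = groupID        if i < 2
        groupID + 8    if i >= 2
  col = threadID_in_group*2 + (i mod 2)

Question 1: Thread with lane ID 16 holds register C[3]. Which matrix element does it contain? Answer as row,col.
16: gid=4,tid=0
[3] (4+8,0*2+1) = (12,1)

12,1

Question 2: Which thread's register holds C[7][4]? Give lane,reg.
30,0

r=7->g=7,rb=0  c=4->t=2,b0=0
L=7*4+2=30  i=0*2+0=0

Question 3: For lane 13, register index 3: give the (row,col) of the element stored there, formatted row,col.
L=13⇒gr=13>>2=3, th=13&3=1
[3]⇒row 3+8=11  col 1·2+1=3

11,3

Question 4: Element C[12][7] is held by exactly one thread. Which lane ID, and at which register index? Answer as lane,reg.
r:12=>grp=4,rB=1  c:7=>tig=3,lo=1
L=4*4+3=19  i=1*2+1=3

19,3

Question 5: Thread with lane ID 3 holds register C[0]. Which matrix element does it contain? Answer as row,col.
L=3->gid=3>>2=0, tid=3&3=3
[0]->row 0+0=0  col 3·2+0=6

0,6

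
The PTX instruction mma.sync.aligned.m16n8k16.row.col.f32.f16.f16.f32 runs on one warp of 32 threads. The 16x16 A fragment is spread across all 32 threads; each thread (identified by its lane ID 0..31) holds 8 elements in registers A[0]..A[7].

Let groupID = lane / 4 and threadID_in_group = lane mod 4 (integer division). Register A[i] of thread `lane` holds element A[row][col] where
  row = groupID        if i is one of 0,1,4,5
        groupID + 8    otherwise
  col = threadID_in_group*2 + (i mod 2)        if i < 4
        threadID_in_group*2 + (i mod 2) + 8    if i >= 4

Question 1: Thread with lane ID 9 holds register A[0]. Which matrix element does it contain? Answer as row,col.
2,2

9: gid=2,tid=1
[0] (2+0,1*2+0+0) = (2,2)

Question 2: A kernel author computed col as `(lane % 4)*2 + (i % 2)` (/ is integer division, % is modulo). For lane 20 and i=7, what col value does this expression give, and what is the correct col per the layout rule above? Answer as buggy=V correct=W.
buggy=1 correct=9

`(lane % 4)*2 + (i % 2)`[20,7]→1
lane 20→20/4=5, 20 mod 4=0
i=7  r:5+8→13  c:2·0+1+8→9
col: 1 vs 9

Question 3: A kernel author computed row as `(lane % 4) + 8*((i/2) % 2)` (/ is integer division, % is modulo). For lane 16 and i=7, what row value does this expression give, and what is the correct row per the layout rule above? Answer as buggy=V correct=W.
`(lane % 4) + 8*((i/2) % 2)`[16,7]->8
16: gid=4,tid=0
[7] (4+8,0*2+1+8) = (12,9)
row: 8 vs 12

buggy=8 correct=12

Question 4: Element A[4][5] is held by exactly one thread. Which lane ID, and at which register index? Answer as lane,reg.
18,1

r:4=>grp=4,rB=0  c:5=>cB=0,tig=2,lo=1
L=4*4+2=18  i=0*4+0*2+1=1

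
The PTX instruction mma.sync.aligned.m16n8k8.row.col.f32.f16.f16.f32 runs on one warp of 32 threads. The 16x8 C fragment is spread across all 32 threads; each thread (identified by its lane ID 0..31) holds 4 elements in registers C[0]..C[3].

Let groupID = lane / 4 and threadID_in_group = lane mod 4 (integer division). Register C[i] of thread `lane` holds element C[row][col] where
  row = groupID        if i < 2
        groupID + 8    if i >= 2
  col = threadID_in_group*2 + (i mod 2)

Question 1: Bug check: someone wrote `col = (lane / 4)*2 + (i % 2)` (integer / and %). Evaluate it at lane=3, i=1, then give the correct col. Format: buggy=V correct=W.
buggy=1 correct=7

`(lane / 4)*2 + (i % 2)`[3,1]⇒1
lane 3⇒3/4=0, 3 mod 4=3
i=1  r:0+0⇒0  c:2·3+1⇒7
col: 1 vs 7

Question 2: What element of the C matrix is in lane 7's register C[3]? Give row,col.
lane 7->7/4=1, 7 mod 4=3
i=3  r:1+8->9  c:2·3+1->7

9,7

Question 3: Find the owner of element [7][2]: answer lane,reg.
29,0

r=7⇒gr=7,Rb=0  c=2⇒th=1,odd=0
L=7*4+1=29  i=0*2+0=0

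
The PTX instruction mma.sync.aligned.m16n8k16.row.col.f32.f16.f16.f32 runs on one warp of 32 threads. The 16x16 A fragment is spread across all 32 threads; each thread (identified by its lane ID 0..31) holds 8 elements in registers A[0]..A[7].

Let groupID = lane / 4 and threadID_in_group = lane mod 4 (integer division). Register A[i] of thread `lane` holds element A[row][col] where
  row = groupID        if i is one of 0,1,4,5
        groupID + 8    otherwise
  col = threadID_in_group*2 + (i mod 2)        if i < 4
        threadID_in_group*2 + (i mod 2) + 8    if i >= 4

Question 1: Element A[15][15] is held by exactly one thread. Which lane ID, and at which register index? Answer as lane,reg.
r=15⇒gr=7,Rb=1  c=15⇒Cb=1,th=3,odd=1
L=7*4+3=31  i=1*4+1*2+1=7

31,7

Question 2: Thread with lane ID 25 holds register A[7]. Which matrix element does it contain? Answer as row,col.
14,11

lane 25: G=6 (25/4), T=1 (25%4)
i=7: r=6+8=14, c=1*2+1+8=11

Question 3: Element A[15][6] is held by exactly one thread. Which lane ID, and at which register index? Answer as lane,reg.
r=15->g=7,rb=1  c=6->cb=0,t=3,b0=0
L=7*4+3=31  i=0*4+1*2+0=2

31,2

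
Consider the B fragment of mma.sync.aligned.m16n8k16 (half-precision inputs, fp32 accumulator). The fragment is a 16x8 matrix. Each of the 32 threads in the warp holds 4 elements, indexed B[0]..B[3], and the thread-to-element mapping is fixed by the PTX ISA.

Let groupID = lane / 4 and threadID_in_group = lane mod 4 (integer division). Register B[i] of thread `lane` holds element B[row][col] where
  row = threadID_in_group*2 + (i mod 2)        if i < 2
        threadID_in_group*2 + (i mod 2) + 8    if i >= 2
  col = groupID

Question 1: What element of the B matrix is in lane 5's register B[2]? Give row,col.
10,1

lane 5⇒5/4=1, 5 mod 4=1
i=2  r:2·1+0+8⇒10  c:1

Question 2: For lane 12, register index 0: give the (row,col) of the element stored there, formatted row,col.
0,3

lane 12: gid=3 (12/4), tid=0 (12%4)
i=0: r=0*2+0+0=0, c=gid=3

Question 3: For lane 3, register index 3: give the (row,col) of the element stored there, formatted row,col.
3: grp=0,tig=3
[3] (3*2+1+8,0) = (15,0)

15,0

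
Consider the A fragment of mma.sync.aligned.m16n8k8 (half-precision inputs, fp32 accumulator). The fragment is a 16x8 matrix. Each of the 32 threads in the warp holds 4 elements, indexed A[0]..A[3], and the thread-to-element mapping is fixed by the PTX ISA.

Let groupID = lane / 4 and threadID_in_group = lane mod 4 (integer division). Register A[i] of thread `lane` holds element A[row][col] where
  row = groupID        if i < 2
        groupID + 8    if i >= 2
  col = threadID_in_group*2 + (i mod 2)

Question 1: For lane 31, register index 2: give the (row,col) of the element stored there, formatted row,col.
lane 31: grp=7 (31/4), tig=3 (31%4)
i=2: r=7+8=15, c=3*2+0=6

15,6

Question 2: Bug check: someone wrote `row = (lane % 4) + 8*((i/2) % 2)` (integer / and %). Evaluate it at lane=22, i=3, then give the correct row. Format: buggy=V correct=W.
`(lane % 4) + 8*((i/2) % 2)`[22,3]⇒10
lane 22: gr=5 (22/4), th=2 (22%4)
i=3: r=5+8=13, c=2*2+1=5
row: 10 vs 13

buggy=10 correct=13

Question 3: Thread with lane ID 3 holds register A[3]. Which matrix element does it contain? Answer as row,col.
lane 3=>3/4=0, 3 mod 4=3
i=3  r:0+8=>8  c:2·3+1=>7

8,7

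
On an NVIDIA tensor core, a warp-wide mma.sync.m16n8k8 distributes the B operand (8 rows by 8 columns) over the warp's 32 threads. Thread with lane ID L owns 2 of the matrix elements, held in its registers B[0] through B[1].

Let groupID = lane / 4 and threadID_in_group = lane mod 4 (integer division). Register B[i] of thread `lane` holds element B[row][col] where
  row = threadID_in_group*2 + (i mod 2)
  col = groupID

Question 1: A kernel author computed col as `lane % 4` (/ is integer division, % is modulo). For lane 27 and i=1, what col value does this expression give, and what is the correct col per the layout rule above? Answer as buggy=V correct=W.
`lane % 4`[27,1]→3
lane 27→27/4=6, 27 mod 4=3
i=1  r:2·3+1→7  c:6
col: 3 vs 6

buggy=3 correct=6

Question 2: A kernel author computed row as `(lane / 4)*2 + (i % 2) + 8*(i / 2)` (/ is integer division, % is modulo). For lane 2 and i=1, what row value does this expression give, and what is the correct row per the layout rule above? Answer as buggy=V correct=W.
buggy=1 correct=5

`(lane / 4)*2 + (i % 2) + 8*(i / 2)`[2,1]->1
lane 2: gid=0 (2/4), tid=2 (2%4)
i=1: r=2*2+1=5, c=gid=0
row: 1 vs 5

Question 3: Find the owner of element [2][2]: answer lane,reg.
9,0

c=2⇒gr=2  r=2⇒th=1,odd=0
L=2*4+1=9  i=0=0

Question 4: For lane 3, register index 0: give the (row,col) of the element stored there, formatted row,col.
L=3=>grp=3>>2=0, tig=3&3=3
[0]=>row 3·2+0=6  col grp=0

6,0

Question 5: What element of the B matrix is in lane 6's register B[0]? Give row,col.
4,1

L=6->g=6>>2=1, t=6&3=2
[0]->row 2·2+0=4  col g=1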